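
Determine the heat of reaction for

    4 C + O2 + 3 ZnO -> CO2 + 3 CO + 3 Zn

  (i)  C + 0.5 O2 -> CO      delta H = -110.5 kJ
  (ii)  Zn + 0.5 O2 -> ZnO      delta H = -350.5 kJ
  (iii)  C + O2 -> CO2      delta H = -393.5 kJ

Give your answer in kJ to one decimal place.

delta H = 326.5 kJ

(i) × 3: (3)·(-110.5) = -331.5 kJ
(ii) reversed and × 3: (-3)·(-350.5) = +1051.5 kJ
(iii) as written: -393.5 kJ
Combining the equations, delta H = (-331.5) + (+1051.5) + (-393.5) = 326.5 kJ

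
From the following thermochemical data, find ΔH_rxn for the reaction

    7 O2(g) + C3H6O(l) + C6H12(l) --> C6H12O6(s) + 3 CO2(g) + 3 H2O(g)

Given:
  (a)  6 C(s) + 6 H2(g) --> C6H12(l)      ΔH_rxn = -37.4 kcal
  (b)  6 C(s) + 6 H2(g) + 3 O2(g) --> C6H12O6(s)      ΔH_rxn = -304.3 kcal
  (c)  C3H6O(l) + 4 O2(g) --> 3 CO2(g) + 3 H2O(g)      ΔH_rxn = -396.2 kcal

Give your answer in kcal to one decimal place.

ΔH_rxn = -663.1 kcal

(a) reversed (reverse to put C6H12(l) on the reactant side): +37.4 kcal
(b) as written (C6H12O6(s) already on the product side): -304.3 kcal
(c) as written (C3H6O(l) already on the reactant side): -396.2 kcal
Since enthalpy is a state function, ΔH_rxn = (+37.4) + (-304.3) + (-396.2) = -663.1 kcal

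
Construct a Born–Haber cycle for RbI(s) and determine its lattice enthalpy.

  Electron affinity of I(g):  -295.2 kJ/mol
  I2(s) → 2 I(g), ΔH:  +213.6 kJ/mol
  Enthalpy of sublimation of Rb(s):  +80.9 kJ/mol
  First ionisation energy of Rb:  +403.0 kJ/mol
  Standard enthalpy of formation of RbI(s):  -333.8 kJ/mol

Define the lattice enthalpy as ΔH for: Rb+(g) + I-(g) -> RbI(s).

U = -629.3 kJ/mol

ΔHf° = 1·ΔHsub + 1·(ΣIE) + 1/2·D(I2) + 1·EA + U
-333.8 = 1·(+80.9) + 1·(+403.0) + 1/2·(+213.6) + 1·(-295.2) + U
U = -333.8 − (+295.5) = -629.3 kJ/mol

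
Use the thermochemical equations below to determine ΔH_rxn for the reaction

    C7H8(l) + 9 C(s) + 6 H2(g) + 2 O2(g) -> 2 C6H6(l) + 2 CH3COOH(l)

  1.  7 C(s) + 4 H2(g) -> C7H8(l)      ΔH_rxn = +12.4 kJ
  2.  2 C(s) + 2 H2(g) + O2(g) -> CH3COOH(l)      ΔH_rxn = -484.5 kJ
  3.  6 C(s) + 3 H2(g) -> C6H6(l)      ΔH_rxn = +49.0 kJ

eq. 1 reversed: -12.4 kJ
eq. 2 × 2: (2)·(-484.5) = -969.0 kJ
eq. 3 × 2: (2)·(+49.0) = +98.0 kJ
ΔH_rxn = (-1)·(+12.4) + (2)·(-484.5) + (2)·(+49.0) = -883.4 kJ

ΔH_rxn = -883.4 kJ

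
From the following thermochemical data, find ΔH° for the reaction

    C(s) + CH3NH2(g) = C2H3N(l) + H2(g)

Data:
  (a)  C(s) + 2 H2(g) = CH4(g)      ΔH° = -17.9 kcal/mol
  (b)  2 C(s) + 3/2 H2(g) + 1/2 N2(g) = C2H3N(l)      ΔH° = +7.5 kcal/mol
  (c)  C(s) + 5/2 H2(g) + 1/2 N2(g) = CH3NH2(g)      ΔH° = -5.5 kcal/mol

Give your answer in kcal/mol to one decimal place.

(a): not needed.
(b) as written: +7.5 kcal/mol
(c) reversed: +5.5 kcal/mol
ΔH° = (+7.5) + (+5.5) = 13.0 kcal/mol

ΔH° = 13.0 kcal/mol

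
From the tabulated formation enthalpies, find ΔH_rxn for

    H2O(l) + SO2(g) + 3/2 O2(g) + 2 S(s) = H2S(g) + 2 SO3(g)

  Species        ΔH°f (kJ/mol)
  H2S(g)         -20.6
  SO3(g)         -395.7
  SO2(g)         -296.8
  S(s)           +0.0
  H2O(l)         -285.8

Products: 1·(-20.6) + 2·(-395.7) = -812.0
Reactants: 1·(-285.8) + 1·(-296.8) + 3/2·(+0.0) + 2·(+0.0) = -582.6
ΔH_rxn = (-812.0) − (-582.6) = -229.4 kJ/mol

ΔH_rxn = -229.4 kJ/mol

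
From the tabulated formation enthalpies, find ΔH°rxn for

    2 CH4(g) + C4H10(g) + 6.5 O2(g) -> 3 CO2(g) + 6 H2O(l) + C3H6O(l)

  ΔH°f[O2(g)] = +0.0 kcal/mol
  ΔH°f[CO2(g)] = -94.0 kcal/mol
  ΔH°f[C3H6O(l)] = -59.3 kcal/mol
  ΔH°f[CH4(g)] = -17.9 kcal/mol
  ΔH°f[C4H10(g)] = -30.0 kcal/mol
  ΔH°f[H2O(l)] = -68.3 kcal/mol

ΔH°rxn = -685.3 kcal/mol

Products: 3·(-94.0) + 6·(-68.3) + 1·(-59.3) = -751.1
Reactants: 2·(-17.9) + 1·(-30.0) + 13/2·(+0.0) = -65.8
ΔH°rxn = (-751.1) − (-65.8) = -685.3 kcal/mol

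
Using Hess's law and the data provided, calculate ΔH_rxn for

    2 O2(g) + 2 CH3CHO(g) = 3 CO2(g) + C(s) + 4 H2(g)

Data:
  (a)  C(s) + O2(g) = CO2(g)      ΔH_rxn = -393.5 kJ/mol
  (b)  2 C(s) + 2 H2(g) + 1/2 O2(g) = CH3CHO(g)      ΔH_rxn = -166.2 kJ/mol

(a) × 3 (scale by 3 for the 3 CO2(g)): (3)·(-393.5) = -1180.5 kJ/mol
(b) reversed and × 2 (reverse to put CH3CHO(g) on the reactant side; scale by 2 for the 2 CH3CHO(g)): (-2)·(-166.2) = +332.4 kJ/mol
Summing the manipulated equations, ΔH_rxn = (-1180.5) + (+332.4) = -848.1 kJ/mol

ΔH_rxn = -848.1 kJ/mol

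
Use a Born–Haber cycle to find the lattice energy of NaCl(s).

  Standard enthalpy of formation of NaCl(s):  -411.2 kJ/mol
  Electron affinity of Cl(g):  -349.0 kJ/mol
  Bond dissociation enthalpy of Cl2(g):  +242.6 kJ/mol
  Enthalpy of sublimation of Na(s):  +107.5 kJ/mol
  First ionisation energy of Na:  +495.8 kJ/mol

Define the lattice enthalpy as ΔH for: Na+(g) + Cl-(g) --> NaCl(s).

U = -786.8 kJ/mol

ΔHf° = 1·ΔHsub + 1·(ΣIE) + 1/2·D(Cl2) + 1·EA + U
-411.2 = 1·(+107.5) + 1·(+495.8) + 1/2·(+242.6) + 1·(-349.0) + U
U = -411.2 − (+375.6) = -786.8 kJ/mol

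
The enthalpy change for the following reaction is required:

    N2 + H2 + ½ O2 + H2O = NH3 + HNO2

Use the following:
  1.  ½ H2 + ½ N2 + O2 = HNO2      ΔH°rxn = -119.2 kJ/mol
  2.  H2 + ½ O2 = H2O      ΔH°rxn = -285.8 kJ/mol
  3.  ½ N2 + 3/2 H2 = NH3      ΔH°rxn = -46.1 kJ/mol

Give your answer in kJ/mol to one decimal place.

ΔH°rxn = 120.5 kJ/mol

eq. 1 as written: -119.2 kJ/mol
eq. 2 reversed: +285.8 kJ/mol
eq. 3 as written: -46.1 kJ/mol
Summing the manipulated equations, ΔH°rxn = (1)·(-119.2) + (-1)·(-285.8) + (1)·(-46.1) = 120.5 kJ/mol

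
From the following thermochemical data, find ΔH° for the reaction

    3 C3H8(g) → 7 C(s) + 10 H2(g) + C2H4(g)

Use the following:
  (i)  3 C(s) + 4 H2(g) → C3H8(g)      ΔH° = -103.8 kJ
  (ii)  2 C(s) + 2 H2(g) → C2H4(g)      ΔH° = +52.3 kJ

(i) reversed and × 3 (reverse to put C3H8(g) on the reactant side; ×3 to match 3 C3H8(g) in the target): (-3)·(-103.8) = +311.4 kJ
(ii) as written (C2H4(g) already on the product side): +52.3 kJ
Combining the equations, ΔH° = (-3)·(-103.8) + (1)·(+52.3) = 363.7 kJ

ΔH° = 363.7 kJ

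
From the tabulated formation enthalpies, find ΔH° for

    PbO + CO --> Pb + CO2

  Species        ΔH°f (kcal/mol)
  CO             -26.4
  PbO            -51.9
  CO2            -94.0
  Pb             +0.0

Products: 1·(+0.0) + 1·(-94.0) = -94.0
Reactants: 1·(-51.9) + 1·(-26.4) = -78.3
ΔH° = (-94.0) − (-78.3) = -15.7 kcal/mol

ΔH° = -15.7 kcal/mol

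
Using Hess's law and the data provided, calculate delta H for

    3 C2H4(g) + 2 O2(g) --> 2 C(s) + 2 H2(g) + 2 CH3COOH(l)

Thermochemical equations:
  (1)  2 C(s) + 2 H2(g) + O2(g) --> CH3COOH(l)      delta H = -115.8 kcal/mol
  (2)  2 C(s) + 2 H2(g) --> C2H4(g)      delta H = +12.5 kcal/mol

delta H = -269.1 kcal/mol

(1) × 2 (×2 to match 2 CH3COOH(l) in the target): (2)·(-115.8) = -231.6 kcal/mol
(2) reversed and × 3 (C2H4(g) must end up as a reactant; scale by 3 for the 3 C2H4(g)): (-3)·(+12.5) = -37.5 kcal/mol
By Hess's law, delta H = (2)·(-115.8) + (-3)·(+12.5) = -269.1 kcal/mol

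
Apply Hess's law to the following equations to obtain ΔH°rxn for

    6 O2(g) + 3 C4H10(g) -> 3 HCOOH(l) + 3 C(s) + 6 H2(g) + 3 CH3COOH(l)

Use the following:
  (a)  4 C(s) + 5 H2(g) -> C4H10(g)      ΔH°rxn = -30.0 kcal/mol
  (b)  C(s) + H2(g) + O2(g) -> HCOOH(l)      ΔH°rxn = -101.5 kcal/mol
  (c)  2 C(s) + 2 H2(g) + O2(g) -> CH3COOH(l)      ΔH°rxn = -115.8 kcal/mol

(a) reversed and × 3 (C4H10(g) must end up as a reactant; ×3 to match 3 C4H10(g) in the target): (-3)·(-30.0) = +90.0 kcal/mol
(b) × 3 (scale by 3 for the 3 HCOOH(l)): (3)·(-101.5) = -304.5 kcal/mol
(c) × 3 (×3 to match 3 CH3COOH(l) in the target): (3)·(-115.8) = -347.4 kcal/mol
ΔH°rxn = (+90.0) + (-304.5) + (-347.4) = -561.9 kcal/mol

ΔH°rxn = -561.9 kcal/mol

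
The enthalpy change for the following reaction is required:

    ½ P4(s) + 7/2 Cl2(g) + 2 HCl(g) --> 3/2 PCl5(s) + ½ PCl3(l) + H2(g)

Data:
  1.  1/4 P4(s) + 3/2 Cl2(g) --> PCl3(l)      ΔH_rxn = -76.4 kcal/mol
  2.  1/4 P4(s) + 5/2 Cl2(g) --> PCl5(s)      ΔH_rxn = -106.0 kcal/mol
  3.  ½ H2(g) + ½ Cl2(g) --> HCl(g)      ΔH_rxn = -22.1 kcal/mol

eq. 1 × 1/2: (1/2)·(-76.4) = -38.2 kcal/mol
eq. 2 × 3/2: (3/2)·(-106.0) = -159.0 kcal/mol
eq. 3 reversed and × 2: (-2)·(-22.1) = +44.2 kcal/mol
Since enthalpy is a state function, ΔH_rxn = (1/2)·(-76.4) + (3/2)·(-106.0) + (-2)·(-22.1) = -153.0 kcal/mol

ΔH_rxn = -153.0 kcal/mol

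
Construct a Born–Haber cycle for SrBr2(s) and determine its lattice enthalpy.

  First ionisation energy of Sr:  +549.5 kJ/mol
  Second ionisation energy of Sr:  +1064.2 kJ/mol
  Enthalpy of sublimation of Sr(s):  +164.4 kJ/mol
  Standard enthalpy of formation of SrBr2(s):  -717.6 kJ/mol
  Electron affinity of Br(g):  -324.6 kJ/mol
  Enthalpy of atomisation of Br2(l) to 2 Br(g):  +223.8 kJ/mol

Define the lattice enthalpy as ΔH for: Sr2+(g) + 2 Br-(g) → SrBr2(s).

ΔHf° = 1·ΔHsub + 1·(ΣIE) + 1·D(Br2) + 2·EA + U
-717.6 = 1·(+164.4) + 1·(+1613.7) + 1·(+223.8) + 2·(-324.6) + U
U = -717.6 − (+1352.7) = -2070.3 kJ/mol

U = -2070.3 kJ/mol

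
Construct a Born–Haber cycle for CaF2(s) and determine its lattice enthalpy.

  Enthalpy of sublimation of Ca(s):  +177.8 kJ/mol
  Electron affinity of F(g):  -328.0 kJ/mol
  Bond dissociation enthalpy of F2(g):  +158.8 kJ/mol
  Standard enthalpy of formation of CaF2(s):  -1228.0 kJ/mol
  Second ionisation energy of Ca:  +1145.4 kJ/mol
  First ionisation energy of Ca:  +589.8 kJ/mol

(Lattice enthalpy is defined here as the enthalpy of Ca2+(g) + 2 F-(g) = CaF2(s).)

U = -2643.8 kJ/mol

ΔHf° = 1·ΔHsub + 1·(ΣIE) + 1·D(F2) + 2·EA + U
-1228.0 = 1·(+177.8) + 1·(+1735.2) + 1·(+158.8) + 2·(-328.0) + U
U = -1228.0 − (+1415.8) = -2643.8 kJ/mol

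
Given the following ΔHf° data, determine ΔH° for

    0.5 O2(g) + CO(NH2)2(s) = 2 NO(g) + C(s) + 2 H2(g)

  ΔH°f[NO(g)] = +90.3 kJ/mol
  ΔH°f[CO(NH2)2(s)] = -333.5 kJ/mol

ΔH° = 514.1 kJ/mol

Products: 2·(+90.3) + 1·(+0.0) + 2·(+0.0) = +180.6
Reactants: 1/2·(+0.0) + 1·(-333.5) = -333.5
ΔH° = (+180.6) − (-333.5) = 514.1 kJ/mol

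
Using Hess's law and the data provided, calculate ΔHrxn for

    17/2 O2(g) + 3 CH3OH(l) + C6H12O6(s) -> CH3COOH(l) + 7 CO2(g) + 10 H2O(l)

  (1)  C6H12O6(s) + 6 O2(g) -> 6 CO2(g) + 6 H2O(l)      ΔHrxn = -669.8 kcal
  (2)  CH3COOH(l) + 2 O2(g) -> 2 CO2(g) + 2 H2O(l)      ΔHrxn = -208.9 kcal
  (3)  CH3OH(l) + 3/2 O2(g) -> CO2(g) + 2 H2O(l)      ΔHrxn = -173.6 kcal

ΔHrxn = -981.7 kcal

(1) as written: -669.8 kcal
(2) reversed: +208.9 kcal
(3) × 3: (3)·(-173.6) = -520.8 kcal
ΔHrxn = (1)·(-669.8) + (-1)·(-208.9) + (3)·(-173.6) = -981.7 kcal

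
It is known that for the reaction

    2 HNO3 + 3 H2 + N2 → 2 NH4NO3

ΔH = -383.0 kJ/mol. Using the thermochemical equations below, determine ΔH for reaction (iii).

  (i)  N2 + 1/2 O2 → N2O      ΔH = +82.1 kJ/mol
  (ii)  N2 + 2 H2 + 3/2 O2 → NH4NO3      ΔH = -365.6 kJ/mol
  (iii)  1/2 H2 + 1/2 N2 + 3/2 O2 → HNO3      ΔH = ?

(i): not needed (N2O appears nowhere else).
(ii) × 2 (scale by 2 for the 2 NH4NO3): (2)·(-365.6) = -731.2 kJ/mol
(iii) reversed and × 2 (reverse to put HNO3 on the reactant side; scale by 2 for the 2 HNO3): contributes −2·x
-383.0 = (-731.2) − 2·x
x = (-383.0 − (-731.2)) / (-2) = -174.1 kJ/mol

ΔH = -174.1 kJ/mol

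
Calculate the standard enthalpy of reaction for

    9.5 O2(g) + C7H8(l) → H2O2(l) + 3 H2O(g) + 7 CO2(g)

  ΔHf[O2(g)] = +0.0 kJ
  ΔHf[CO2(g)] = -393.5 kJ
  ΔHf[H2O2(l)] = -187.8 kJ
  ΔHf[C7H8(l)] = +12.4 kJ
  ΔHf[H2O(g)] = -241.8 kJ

ΔH° = -3680.1 kJ

Products: 1·(-187.8) + 3·(-241.8) + 7·(-393.5) = -3667.7
Reactants: 19/2·(+0.0) + 1·(+12.4) = +12.4
ΔH° = (-3667.7) − (+12.4) = -3680.1 kJ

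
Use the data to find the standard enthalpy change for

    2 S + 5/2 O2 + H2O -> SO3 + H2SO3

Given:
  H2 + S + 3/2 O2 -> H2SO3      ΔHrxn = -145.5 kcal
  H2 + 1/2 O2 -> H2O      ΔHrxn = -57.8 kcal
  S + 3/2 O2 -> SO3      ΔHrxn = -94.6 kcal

equation 1 as written: -145.5 kcal
equation 2 reversed: +57.8 kcal
equation 3 as written: -94.6 kcal
By Hess's law, ΔHrxn = (-145.5) + (+57.8) + (-94.6) = -182.3 kcal

ΔHrxn = -182.3 kcal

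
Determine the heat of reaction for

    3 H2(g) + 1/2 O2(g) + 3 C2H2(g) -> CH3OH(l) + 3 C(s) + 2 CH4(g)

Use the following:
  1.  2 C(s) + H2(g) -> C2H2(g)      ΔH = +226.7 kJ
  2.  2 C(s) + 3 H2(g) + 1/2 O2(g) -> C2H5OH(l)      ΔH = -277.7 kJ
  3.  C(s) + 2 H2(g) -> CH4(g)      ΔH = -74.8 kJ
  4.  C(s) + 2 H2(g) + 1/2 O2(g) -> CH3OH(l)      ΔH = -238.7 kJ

eq. 1 reversed and × 3 (reverse to put C2H2(g) on the reactant side; ×3 to match 3 C2H2(g) in the target): (-3)·(+226.7) = -680.1 kJ
eq. 2: not needed (C2H5OH(l) appears nowhere else).
eq. 3 × 2 (×2 to match 2 CH4(g) in the target): (2)·(-74.8) = -149.6 kJ
eq. 4 as written (CH3OH(l) already on the product side): -238.7 kJ
By Hess's law, ΔH = (-3)·(+226.7) + (2)·(-74.8) + (1)·(-238.7) = -1068.4 kJ

ΔH = -1068.4 kJ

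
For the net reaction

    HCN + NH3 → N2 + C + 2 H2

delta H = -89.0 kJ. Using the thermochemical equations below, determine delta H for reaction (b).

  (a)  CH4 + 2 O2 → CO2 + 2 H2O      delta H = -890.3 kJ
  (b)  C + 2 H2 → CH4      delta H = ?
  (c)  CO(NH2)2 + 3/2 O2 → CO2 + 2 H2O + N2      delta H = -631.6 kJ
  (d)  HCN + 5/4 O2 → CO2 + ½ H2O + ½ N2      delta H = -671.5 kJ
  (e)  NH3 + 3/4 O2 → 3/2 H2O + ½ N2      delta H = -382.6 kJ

delta H = -74.8 kJ

(a) reversed: +890.3 kJ
(b) reversed: contributes −x
(c): not needed.
(d) as written: -671.5 kJ
(e) as written: -382.6 kJ
-89.0 = (+890.3) + (-671.5) + (-382.6) − x
x = (-89.0 − (-163.8)) / (-1) = -74.8 kJ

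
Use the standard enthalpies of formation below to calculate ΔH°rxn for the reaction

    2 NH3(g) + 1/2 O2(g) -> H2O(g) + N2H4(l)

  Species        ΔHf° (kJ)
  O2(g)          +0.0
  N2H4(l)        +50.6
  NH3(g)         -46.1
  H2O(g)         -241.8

ΔH°rxn = -99.0 kJ

Products: 1·(-241.8) + 1·(+50.6) = -191.2
Reactants: 2·(-46.1) + 1/2·(+0.0) = -92.2
ΔH°rxn = (-191.2) − (-92.2) = -99.0 kJ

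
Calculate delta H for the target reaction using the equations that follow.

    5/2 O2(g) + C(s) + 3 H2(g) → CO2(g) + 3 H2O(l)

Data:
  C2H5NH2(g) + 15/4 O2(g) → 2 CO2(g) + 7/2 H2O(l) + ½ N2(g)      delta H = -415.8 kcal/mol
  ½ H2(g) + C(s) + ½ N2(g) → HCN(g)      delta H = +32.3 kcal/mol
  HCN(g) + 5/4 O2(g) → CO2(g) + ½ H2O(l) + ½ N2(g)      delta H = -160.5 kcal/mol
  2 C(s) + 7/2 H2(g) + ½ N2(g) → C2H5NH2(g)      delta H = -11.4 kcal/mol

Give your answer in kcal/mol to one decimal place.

equation 1 as written: -415.8 kcal/mol
equation 2 reversed: -32.3 kcal/mol
equation 3 reversed: +160.5 kcal/mol
equation 4 as written: -11.4 kcal/mol
delta H = (-415.8) + (-32.3) + (+160.5) + (-11.4) = -299.0 kcal/mol

delta H = -299.0 kcal/mol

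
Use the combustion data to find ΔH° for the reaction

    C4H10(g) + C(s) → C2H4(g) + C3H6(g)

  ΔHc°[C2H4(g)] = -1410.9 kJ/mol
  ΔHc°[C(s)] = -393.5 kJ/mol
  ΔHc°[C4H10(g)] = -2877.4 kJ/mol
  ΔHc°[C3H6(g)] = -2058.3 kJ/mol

With combustion enthalpies, reactants minus products:
= [1·(-2877.4) + 1·(-393.5)] − [1·(-1410.9) + 1·(-2058.3)]
= 198.3 kJ/mol

ΔH° = 198.3 kJ/mol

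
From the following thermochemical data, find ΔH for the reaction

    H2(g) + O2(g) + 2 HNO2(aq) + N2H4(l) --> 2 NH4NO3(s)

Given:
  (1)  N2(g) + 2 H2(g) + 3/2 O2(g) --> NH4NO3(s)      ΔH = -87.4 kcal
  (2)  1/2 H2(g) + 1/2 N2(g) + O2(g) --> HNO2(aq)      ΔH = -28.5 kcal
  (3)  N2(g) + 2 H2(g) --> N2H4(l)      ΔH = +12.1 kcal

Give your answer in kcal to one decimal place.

ΔH = -129.9 kcal

(1) × 2: (2)·(-87.4) = -174.8 kcal
(2) reversed and × 2: (-2)·(-28.5) = +57.0 kcal
(3) reversed: -12.1 kcal
Combining the equations, ΔH = (-174.8) + (+57.0) + (-12.1) = -129.9 kcal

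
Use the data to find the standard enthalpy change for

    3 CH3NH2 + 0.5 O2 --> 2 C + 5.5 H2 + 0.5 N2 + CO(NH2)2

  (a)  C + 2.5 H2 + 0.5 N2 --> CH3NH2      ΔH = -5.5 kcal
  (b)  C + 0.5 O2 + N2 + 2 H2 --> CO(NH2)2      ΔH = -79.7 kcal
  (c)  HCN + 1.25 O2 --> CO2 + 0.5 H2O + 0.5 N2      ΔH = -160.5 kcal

ΔH = -63.2 kcal

(a) reversed and × 3 (reverse to put CH3NH2 on the reactant side; scale by 3 for the 3 CH3NH2): (-3)·(-5.5) = +16.5 kcal
(b) as written (CO(NH2)2 already on the product side): -79.7 kcal
(c): not needed (CO2 appears nowhere else).
By Hess's law, ΔH = (-3)·(-5.5) + (1)·(-79.7) = -63.2 kcal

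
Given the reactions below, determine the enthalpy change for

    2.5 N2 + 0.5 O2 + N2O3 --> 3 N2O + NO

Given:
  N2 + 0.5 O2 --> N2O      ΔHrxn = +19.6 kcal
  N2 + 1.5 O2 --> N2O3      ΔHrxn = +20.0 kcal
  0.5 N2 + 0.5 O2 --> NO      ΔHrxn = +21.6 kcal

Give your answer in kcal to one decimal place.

equation 1 × 3: (3)·(+19.6) = +58.8 kcal
equation 2 reversed: -20.0 kcal
equation 3 as written: +21.6 kcal
Since enthalpy is a state function, ΔHrxn = (+58.8) + (-20.0) + (+21.6) = 60.4 kcal

ΔHrxn = 60.4 kcal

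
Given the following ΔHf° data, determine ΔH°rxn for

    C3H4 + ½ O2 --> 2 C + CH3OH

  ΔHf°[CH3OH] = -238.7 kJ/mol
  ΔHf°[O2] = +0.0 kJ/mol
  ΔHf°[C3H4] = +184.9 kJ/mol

ΔH°rxn = -423.6 kJ/mol

ΔH°rxn = Σ nΔHf°(products) − Σ nΔHf°(reactants).
Products: 2·(+0.0) + 1·(-238.7) = -238.7
Reactants: 1·(+184.9) + 1/2·(+0.0) = +184.9
ΔH°rxn = (-238.7) − (+184.9) = -423.6 kJ/mol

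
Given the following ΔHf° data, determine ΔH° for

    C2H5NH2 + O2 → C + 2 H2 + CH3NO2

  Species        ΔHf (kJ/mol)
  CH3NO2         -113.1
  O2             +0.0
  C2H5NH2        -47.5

ΔH° = -65.6 kJ/mol

Products: 1·(+0.0) + 2·(+0.0) + 1·(-113.1) = -113.1
Reactants: 1·(-47.5) + 1·(+0.0) = -47.5
ΔH° = (-113.1) − (-47.5) = -65.6 kJ/mol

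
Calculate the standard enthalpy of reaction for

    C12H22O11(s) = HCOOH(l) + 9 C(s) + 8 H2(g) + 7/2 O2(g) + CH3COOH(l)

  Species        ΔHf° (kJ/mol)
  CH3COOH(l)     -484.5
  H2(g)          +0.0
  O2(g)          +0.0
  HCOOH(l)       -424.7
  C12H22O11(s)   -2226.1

ΔH_rxn = 1316.9 kJ/mol

Products: 1·(-424.7) + 9·(+0.0) + 8·(+0.0) + 7/2·(+0.0) + 1·(-484.5) = -909.2
Reactants: 1·(-2226.1) = -2226.1
ΔH_rxn = (-909.2) − (-2226.1) = 1316.9 kJ/mol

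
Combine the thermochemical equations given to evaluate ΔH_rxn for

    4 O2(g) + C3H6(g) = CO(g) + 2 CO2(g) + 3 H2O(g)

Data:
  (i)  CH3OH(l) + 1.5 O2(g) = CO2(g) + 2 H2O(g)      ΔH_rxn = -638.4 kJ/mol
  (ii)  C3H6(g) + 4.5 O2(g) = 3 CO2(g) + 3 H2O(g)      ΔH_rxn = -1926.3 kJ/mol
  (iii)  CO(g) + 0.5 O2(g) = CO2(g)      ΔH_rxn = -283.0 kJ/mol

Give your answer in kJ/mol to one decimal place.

ΔH_rxn = -1643.3 kJ/mol

(i): not needed.
(ii) as written: -1926.3 kJ/mol
(iii) reversed: +283.0 kJ/mol
Summing the manipulated equations, ΔH_rxn = (1)·(-1926.3) + (-1)·(-283.0) = -1643.3 kJ/mol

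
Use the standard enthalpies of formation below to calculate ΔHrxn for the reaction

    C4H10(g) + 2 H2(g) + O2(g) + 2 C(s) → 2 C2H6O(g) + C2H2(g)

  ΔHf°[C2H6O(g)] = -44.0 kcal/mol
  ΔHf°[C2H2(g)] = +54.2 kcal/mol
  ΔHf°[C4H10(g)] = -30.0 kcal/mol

Products: 2·(-44.0) + 1·(+54.2) = -33.8
Reactants: 1·(-30.0) + 2·(+0.0) + 1·(+0.0) + 2·(+0.0) = -30.0
ΔHrxn = (-33.8) − (-30.0) = -3.8 kcal/mol

ΔHrxn = -3.8 kcal/mol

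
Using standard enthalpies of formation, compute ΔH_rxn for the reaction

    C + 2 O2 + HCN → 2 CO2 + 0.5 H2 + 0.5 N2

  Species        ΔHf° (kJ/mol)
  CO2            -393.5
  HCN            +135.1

Products: 2·(-393.5) + 1/2·(+0.0) + 1/2·(+0.0) = -787.0
Reactants: 1·(+0.0) + 2·(+0.0) + 1·(+135.1) = +135.1
ΔH_rxn = (-787.0) − (+135.1) = -922.1 kJ/mol

ΔH_rxn = -922.1 kJ/mol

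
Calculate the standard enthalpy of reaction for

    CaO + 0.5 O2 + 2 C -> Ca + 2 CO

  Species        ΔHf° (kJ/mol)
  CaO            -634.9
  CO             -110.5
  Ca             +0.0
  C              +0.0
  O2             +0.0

ΔH°rxn = 413.9 kJ/mol

Products: 1·(+0.0) + 2·(-110.5) = -221.0
Reactants: 1·(-634.9) + 1/2·(+0.0) + 2·(+0.0) = -634.9
ΔH°rxn = (-221.0) − (-634.9) = 413.9 kJ/mol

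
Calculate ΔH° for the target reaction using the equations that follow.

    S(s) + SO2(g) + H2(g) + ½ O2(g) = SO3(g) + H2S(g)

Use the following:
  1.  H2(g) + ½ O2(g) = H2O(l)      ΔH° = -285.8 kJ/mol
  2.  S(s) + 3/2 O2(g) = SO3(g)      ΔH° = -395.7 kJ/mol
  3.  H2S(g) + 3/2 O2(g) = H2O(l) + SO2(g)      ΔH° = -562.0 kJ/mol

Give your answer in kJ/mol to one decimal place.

eq. 1 as written (H2(g) already on the reactant side): -285.8 kJ/mol
eq. 2 as written (SO3(g) already on the product side): -395.7 kJ/mol
eq. 3 reversed (H2S(g) must end up as a product): +562.0 kJ/mol
ΔH° = (1)·(-285.8) + (1)·(-395.7) + (-1)·(-562.0) = -119.5 kJ/mol

ΔH° = -119.5 kJ/mol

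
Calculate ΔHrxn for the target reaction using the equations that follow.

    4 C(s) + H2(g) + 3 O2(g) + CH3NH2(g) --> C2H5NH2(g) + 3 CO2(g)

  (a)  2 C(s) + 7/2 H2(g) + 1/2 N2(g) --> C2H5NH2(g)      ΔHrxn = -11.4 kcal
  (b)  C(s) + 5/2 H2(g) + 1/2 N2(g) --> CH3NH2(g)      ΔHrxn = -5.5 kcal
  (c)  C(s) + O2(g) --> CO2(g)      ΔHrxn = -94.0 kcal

(a) as written: -11.4 kcal
(b) reversed: +5.5 kcal
(c) × 3: (3)·(-94.0) = -282.0 kcal
By Hess's law, ΔHrxn = (1)·(-11.4) + (-1)·(-5.5) + (3)·(-94.0) = -287.9 kcal

ΔHrxn = -287.9 kcal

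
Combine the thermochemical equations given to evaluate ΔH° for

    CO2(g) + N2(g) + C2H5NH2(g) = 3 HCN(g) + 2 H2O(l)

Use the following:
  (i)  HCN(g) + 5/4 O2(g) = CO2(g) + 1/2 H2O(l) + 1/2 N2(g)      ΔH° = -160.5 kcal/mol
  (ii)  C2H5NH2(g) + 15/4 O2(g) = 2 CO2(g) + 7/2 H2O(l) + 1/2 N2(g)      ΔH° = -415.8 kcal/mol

ΔH° = 65.7 kcal/mol

(i) reversed and × 3: (-3)·(-160.5) = +481.5 kcal/mol
(ii) as written: -415.8 kcal/mol
ΔH° = (-3)·(-160.5) + (1)·(-415.8) = 65.7 kcal/mol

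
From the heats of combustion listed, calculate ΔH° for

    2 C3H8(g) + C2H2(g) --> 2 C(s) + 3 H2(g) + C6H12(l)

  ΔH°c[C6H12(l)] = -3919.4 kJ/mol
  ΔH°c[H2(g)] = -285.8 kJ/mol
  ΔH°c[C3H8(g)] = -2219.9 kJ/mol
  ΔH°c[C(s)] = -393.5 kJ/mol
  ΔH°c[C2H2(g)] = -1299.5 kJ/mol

ΔH° = -175.5 kJ/mol

Using ΔH = Σ nΔHc°(reactants) − Σ nΔHc°(products):
= [2·(-2219.9) + 1·(-1299.5)] − [2·(-393.5) + 3·(-285.8) + 1·(-3919.4)]
= -175.5 kJ/mol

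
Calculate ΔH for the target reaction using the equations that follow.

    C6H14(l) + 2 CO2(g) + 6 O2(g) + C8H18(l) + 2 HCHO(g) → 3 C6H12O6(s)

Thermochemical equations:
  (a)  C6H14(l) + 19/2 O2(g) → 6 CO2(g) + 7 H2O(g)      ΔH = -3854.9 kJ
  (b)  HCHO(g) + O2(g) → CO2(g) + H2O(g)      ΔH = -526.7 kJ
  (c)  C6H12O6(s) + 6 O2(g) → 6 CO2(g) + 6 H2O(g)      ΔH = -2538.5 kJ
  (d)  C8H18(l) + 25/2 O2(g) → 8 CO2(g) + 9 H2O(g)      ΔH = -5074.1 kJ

(a) as written (C6H14(l) already on the reactant side): -3854.9 kJ
(b) × 2 (×2 to match 2 HCHO(g) in the target): (2)·(-526.7) = -1053.4 kJ
(c) reversed and × 3 (C6H12O6(s) must end up as a product; ×3 to match 3 C6H12O6(s) in the target): (-3)·(-2538.5) = +7615.5 kJ
(d) as written (C8H18(l) already on the reactant side): -5074.1 kJ
Since enthalpy is a state function, ΔH = (-3854.9) + (-1053.4) + (+7615.5) + (-5074.1) = -2366.9 kJ

ΔH = -2366.9 kJ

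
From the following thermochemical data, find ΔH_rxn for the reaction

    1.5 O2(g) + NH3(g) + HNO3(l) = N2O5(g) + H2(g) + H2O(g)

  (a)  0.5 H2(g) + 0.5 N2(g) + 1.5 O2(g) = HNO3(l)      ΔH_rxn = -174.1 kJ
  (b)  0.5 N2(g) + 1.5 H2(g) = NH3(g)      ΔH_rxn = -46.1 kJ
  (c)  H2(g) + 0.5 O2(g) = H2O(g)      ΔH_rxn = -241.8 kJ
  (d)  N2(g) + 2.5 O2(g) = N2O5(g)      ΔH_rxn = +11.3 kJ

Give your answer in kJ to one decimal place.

(a) reversed (HNO3(l) must end up as a reactant): +174.1 kJ
(b) reversed (NH3(g) must end up as a reactant): +46.1 kJ
(c) as written (H2O(g) already on the product side): -241.8 kJ
(d) as written (N2O5(g) already on the product side): +11.3 kJ
ΔH_rxn = (+174.1) + (+46.1) + (-241.8) + (+11.3) = -10.3 kJ

ΔH_rxn = -10.3 kJ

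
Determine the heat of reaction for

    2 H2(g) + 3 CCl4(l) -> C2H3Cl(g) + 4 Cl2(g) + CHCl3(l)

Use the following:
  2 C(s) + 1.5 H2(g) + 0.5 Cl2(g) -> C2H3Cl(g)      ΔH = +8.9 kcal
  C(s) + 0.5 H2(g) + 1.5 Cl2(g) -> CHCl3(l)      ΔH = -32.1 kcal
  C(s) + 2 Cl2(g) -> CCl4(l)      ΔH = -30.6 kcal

ΔH = 68.6 kcal

equation 1 as written: +8.9 kcal
equation 2 as written: -32.1 kcal
equation 3 reversed and × 3: (-3)·(-30.6) = +91.8 kcal
ΔH = (+8.9) + (-32.1) + (+91.8) = 68.6 kcal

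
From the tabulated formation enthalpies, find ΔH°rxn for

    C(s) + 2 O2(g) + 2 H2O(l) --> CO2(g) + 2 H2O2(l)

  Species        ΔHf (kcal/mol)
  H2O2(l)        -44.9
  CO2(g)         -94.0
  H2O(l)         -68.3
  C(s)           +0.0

ΔH°rxn = -47.2 kcal/mol

ΔH°rxn = Σ nΔHf°(products) − Σ nΔHf°(reactants).
Products: 1·(-94.0) + 2·(-44.9) = -183.8
Reactants: 1·(+0.0) + 2·(+0.0) + 2·(-68.3) = -136.6
ΔH°rxn = (-183.8) − (-136.6) = -47.2 kcal/mol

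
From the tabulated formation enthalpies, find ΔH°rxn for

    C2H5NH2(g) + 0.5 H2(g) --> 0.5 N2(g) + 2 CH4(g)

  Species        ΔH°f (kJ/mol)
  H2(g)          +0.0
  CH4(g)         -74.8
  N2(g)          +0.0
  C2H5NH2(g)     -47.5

ΔH°rxn = -102.1 kJ/mol

Products: 1/2·(+0.0) + 2·(-74.8) = -149.6
Reactants: 1·(-47.5) + 1/2·(+0.0) = -47.5
ΔH°rxn = (-149.6) − (-47.5) = -102.1 kJ/mol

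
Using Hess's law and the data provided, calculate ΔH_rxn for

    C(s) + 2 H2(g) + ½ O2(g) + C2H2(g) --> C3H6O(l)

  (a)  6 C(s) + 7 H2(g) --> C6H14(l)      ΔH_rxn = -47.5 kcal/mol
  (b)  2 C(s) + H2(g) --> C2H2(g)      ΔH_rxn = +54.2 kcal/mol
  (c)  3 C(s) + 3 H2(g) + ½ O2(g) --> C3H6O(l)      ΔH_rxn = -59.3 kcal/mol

ΔH_rxn = -113.5 kcal/mol

(a): not needed.
(b) reversed: -54.2 kcal/mol
(c) as written: -59.3 kcal/mol
Summing the manipulated equations, ΔH_rxn = (-54.2) + (-59.3) = -113.5 kcal/mol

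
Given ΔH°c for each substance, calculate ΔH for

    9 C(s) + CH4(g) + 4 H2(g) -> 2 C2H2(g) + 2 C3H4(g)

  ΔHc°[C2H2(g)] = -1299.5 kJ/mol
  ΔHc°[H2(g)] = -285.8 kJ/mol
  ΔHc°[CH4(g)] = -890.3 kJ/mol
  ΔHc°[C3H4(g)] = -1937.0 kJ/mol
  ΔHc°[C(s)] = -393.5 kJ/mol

ΔH = 898.0 kJ/mol

With combustion enthalpies, reactants minus products:
= [9·(-393.5) + 1·(-890.3) + 4·(-285.8)] − [2·(-1299.5) + 2·(-1937.0)]
= 898.0 kJ/mol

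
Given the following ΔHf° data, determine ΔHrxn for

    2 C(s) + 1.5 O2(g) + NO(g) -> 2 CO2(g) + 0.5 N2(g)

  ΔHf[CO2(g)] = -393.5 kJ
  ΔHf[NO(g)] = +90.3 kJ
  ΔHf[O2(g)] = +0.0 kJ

ΔH°rxn = Σ nΔHf°(products) − Σ nΔHf°(reactants).
Products: 2·(-393.5) + 1/2·(+0.0) = -787.0
Reactants: 2·(+0.0) + 3/2·(+0.0) + 1·(+90.3) = +90.3
ΔHrxn = (-787.0) − (+90.3) = -877.3 kJ

ΔHrxn = -877.3 kJ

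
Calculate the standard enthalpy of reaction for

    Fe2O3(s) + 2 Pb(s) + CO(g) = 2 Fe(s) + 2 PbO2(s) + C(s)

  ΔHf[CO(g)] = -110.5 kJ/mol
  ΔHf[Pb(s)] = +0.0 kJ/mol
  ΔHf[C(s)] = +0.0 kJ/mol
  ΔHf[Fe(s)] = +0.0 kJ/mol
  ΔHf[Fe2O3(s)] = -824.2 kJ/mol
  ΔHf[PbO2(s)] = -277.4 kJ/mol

Products: 2·(+0.0) + 2·(-277.4) + 1·(+0.0) = -554.8
Reactants: 1·(-824.2) + 2·(+0.0) + 1·(-110.5) = -934.7
ΔHrxn = (-554.8) − (-934.7) = 379.9 kJ/mol

ΔHrxn = 379.9 kJ/mol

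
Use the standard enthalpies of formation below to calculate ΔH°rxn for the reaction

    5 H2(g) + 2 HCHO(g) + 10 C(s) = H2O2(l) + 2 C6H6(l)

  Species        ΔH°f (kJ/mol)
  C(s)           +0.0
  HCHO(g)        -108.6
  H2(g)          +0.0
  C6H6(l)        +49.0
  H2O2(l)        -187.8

Products: 1·(-187.8) + 2·(+49.0) = -89.8
Reactants: 5·(+0.0) + 2·(-108.6) + 10·(+0.0) = -217.2
ΔH°rxn = (-89.8) − (-217.2) = 127.4 kJ/mol

ΔH°rxn = 127.4 kJ/mol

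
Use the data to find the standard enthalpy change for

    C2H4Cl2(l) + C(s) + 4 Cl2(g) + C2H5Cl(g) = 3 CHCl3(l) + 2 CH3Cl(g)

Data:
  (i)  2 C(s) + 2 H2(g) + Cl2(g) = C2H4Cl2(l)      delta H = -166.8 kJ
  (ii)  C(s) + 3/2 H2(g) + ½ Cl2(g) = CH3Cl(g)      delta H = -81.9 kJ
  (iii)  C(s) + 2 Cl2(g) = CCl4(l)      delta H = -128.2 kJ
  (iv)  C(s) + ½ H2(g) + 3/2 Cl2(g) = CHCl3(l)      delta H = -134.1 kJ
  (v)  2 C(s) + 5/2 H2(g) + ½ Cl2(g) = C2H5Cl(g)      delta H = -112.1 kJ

delta H = -287.2 kJ

(i) reversed (C2H4Cl2(l) must end up as a reactant): +166.8 kJ
(ii) × 2 (scale by 2 for the 2 CH3Cl(g)): (2)·(-81.9) = -163.8 kJ
(iii): not needed (CCl4(l) appears nowhere else).
(iv) × 3 (×3 to match 3 CHCl3(l) in the target): (3)·(-134.1) = -402.3 kJ
(v) reversed (C2H5Cl(g) must end up as a reactant): +112.1 kJ
delta H = (+166.8) + (-163.8) + (-402.3) + (+112.1) = -287.2 kJ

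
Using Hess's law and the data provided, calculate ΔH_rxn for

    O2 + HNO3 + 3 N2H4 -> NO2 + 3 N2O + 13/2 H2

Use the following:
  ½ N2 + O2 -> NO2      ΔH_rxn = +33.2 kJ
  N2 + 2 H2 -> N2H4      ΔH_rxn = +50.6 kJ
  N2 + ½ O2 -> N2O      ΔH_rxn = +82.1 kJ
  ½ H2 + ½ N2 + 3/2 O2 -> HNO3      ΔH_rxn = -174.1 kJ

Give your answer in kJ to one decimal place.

ΔH_rxn = 301.8 kJ

equation 1 as written: +33.2 kJ
equation 2 reversed and × 3: (-3)·(+50.6) = -151.8 kJ
equation 3 × 3: (3)·(+82.1) = +246.3 kJ
equation 4 reversed: +174.1 kJ
ΔH_rxn = (+33.2) + (-151.8) + (+246.3) + (+174.1) = 301.8 kJ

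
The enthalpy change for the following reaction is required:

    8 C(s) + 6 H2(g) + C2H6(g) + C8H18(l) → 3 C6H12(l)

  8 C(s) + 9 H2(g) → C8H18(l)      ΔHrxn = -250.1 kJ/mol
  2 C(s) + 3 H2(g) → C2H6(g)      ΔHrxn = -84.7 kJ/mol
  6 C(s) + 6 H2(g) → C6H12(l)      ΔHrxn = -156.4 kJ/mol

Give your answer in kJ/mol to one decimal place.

ΔHrxn = -134.4 kJ/mol

equation 1 reversed (reverse to put C8H18(l) on the reactant side): +250.1 kJ/mol
equation 2 reversed (C2H6(g) must end up as a reactant): +84.7 kJ/mol
equation 3 × 3 (×3 to match 3 C6H12(l) in the target): (3)·(-156.4) = -469.2 kJ/mol
ΔHrxn = (+250.1) + (+84.7) + (-469.2) = -134.4 kJ/mol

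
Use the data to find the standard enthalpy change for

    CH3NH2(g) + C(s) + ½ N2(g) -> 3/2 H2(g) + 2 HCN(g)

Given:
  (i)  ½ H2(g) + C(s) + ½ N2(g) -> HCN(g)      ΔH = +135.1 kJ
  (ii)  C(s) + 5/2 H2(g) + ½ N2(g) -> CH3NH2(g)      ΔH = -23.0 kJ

ΔH = 293.2 kJ

(i) × 2: (2)·(+135.1) = +270.2 kJ
(ii) reversed: +23.0 kJ
Summing the manipulated equations, ΔH = (2)·(+135.1) + (-1)·(-23.0) = 293.2 kJ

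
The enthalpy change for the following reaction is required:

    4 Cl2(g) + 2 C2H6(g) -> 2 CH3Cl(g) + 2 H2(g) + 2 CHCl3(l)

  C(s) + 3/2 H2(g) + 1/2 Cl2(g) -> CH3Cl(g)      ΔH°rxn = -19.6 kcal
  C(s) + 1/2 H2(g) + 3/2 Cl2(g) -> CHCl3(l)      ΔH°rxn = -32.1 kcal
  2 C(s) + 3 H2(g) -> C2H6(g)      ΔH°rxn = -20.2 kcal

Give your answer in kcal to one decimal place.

ΔH°rxn = -63.0 kcal

equation 1 × 2: (2)·(-19.6) = -39.2 kcal
equation 2 × 2: (2)·(-32.1) = -64.2 kcal
equation 3 reversed and × 2: (-2)·(-20.2) = +40.4 kcal
ΔH°rxn = (-39.2) + (-64.2) + (+40.4) = -63.0 kcal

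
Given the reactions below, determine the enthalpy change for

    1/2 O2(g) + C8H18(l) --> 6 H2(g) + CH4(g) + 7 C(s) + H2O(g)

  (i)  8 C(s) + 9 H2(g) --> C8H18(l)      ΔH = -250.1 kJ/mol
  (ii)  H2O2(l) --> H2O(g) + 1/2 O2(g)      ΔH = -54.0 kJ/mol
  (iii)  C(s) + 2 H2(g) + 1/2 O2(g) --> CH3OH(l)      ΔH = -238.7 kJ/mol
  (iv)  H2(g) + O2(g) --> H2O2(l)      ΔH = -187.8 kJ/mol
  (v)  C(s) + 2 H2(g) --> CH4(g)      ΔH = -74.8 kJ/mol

(i) reversed: +250.1 kJ/mol
(ii) as written: -54.0 kJ/mol
(iii): not needed.
(iv) as written: -187.8 kJ/mol
(v) as written: -74.8 kJ/mol
Summing the manipulated equations, ΔH = (-1)·(-250.1) + (1)·(-54.0) + (1)·(-187.8) + (1)·(-74.8) = -66.5 kJ/mol

ΔH = -66.5 kJ/mol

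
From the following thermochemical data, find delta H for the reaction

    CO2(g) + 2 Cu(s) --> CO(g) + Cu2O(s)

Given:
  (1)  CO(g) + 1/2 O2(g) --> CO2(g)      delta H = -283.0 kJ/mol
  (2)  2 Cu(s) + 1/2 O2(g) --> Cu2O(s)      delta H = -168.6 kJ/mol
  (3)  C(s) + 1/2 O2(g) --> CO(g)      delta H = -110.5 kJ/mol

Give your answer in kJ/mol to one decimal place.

delta H = 114.4 kJ/mol

(1) reversed (CO2(g) must end up as a reactant): +283.0 kJ/mol
(2) as written (Cu2O(s) already on the product side): -168.6 kJ/mol
(3): not needed (C(s) appears nowhere else).
Combining the equations, delta H = (-1)·(-283.0) + (1)·(-168.6) = 114.4 kJ/mol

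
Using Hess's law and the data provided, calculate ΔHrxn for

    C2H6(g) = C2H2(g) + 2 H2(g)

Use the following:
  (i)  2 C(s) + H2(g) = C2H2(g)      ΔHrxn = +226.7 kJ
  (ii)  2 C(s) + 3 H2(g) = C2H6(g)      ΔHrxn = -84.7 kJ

ΔHrxn = 311.4 kJ

(i) as written (C2H2(g) already on the product side): +226.7 kJ
(ii) reversed (reverse to put C2H6(g) on the reactant side): +84.7 kJ
By Hess's law, ΔHrxn = (+226.7) + (+84.7) = 311.4 kJ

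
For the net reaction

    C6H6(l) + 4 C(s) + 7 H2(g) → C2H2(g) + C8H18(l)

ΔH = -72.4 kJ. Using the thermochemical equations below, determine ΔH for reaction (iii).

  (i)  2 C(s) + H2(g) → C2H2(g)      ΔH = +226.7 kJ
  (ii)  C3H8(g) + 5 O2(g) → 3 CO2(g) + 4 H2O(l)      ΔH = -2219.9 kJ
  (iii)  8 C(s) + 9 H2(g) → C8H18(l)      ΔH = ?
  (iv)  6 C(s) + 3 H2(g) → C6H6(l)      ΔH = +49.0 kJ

ΔH = -250.1 kJ

(i) as written (C2H2(g) already on the product side): +226.7 kJ
(ii): not needed (O2(g) appears nowhere else).
(iii) as written (C8H18(l) already on the product side): contributes x
(iv) reversed (C6H6(l) must end up as a reactant): -49.0 kJ
-72.4 = (+226.7) + (-49.0) + x
x = (-72.4 − (+177.7)) / (1) = -250.1 kJ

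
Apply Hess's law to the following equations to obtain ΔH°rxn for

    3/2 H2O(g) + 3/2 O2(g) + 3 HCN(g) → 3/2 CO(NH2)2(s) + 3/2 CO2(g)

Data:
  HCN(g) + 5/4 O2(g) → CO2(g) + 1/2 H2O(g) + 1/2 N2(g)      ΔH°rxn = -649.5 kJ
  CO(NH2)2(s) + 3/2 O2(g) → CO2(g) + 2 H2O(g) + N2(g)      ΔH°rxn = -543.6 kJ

equation 1 × 3: (3)·(-649.5) = -1948.5 kJ
equation 2 reversed and × 3/2: (-3/2)·(-543.6) = +815.4 kJ
ΔH°rxn = (-1948.5) + (+815.4) = -1133.1 kJ

ΔH°rxn = -1133.1 kJ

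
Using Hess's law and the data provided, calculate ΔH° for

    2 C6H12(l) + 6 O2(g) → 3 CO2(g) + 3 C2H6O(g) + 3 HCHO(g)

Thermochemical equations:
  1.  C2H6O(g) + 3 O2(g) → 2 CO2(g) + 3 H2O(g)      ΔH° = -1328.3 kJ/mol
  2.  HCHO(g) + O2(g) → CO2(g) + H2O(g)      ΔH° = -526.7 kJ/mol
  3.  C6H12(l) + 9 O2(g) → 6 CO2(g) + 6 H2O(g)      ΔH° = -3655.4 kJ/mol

ΔH° = -1745.8 kJ/mol

eq. 1 reversed and × 3: (-3)·(-1328.3) = +3984.9 kJ/mol
eq. 2 reversed and × 3: (-3)·(-526.7) = +1580.1 kJ/mol
eq. 3 × 2: (2)·(-3655.4) = -7310.8 kJ/mol
Combining the equations, ΔH° = (-3)·(-1328.3) + (-3)·(-526.7) + (2)·(-3655.4) = -1745.8 kJ/mol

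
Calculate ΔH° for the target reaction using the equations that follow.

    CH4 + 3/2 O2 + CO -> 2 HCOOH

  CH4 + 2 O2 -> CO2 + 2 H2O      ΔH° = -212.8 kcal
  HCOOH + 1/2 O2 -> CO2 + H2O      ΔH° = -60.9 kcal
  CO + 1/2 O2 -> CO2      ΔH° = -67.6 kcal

equation 1 as written (CH4 already on the reactant side): -212.8 kcal
equation 2 reversed and × 2 (HCOOH must end up as a product; ×2 to match 2 HCOOH in the target): (-2)·(-60.9) = +121.8 kcal
equation 3 as written (CO already on the reactant side): -67.6 kcal
ΔH° = (-212.8) + (+121.8) + (-67.6) = -158.6 kcal

ΔH° = -158.6 kcal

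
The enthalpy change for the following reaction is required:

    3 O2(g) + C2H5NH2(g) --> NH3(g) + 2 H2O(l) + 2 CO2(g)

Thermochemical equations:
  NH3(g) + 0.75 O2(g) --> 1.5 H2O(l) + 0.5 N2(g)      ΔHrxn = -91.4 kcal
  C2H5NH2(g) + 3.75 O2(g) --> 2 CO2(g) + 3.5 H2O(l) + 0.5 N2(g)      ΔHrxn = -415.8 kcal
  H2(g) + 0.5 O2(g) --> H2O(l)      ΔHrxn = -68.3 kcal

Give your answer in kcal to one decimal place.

equation 1 reversed (reverse to put NH3(g) on the product side): +91.4 kcal
equation 2 as written (C2H5NH2(g) already on the reactant side): -415.8 kcal
equation 3: not needed (H2(g) appears nowhere else).
Summing the manipulated equations, ΔHrxn = (+91.4) + (-415.8) = -324.4 kcal

ΔHrxn = -324.4 kcal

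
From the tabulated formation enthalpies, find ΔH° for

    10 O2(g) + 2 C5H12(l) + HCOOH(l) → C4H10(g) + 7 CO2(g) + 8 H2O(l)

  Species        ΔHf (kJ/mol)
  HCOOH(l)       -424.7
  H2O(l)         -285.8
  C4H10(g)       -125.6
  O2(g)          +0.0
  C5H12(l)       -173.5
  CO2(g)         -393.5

ΔH°rxn = Σ nΔHf°(products) − Σ nΔHf°(reactants).
Products: 1·(-125.6) + 7·(-393.5) + 8·(-285.8) = -5166.5
Reactants: 10·(+0.0) + 2·(-173.5) + 1·(-424.7) = -771.7
ΔH° = (-5166.5) − (-771.7) = -4394.8 kJ/mol

ΔH° = -4394.8 kJ/mol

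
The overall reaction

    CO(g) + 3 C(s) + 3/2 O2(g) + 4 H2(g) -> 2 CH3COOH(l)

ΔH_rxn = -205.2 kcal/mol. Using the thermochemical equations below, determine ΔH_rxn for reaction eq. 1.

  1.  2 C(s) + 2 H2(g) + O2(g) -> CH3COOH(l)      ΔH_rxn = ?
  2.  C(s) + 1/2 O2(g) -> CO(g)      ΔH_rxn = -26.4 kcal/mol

ΔH_rxn = -115.8 kcal/mol

eq. 1 × 2: contributes 2·x
eq. 2 reversed: +26.4 kcal/mol
-205.2 = (+26.4) + 2·x
x = (-205.2 − (+26.4)) / (2) = -115.8 kcal/mol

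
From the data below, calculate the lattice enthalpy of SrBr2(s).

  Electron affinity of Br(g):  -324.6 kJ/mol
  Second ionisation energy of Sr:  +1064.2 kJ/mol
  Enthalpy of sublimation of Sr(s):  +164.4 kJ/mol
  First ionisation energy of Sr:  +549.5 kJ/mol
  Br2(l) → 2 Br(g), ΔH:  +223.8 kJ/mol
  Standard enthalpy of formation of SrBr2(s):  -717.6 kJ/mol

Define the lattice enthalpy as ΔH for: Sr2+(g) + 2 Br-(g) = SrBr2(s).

U = -2070.3 kJ/mol

ΔHf° = 1·ΔHsub + 1·(ΣIE) + 1·D(Br2) + 2·EA + U
-717.6 = 1·(+164.4) + 1·(+1613.7) + 1·(+223.8) + 2·(-324.6) + U
U = -717.6 − (+1352.7) = -2070.3 kJ/mol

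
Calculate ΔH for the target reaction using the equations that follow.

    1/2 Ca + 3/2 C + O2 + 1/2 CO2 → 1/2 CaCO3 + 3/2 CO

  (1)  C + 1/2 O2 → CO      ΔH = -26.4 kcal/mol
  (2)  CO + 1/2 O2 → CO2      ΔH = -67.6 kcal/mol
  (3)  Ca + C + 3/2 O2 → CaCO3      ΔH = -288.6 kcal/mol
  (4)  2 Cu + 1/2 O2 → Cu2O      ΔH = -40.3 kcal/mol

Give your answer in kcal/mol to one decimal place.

ΔH = -136.9 kcal/mol

(1) as written: -26.4 kcal/mol
(2) reversed and × 1/2: (-1/2)·(-67.6) = +33.8 kcal/mol
(3) × 1/2: (1/2)·(-288.6) = -144.3 kcal/mol
(4): not needed.
By Hess's law, ΔH = (1)·(-26.4) + (-1/2)·(-67.6) + (1/2)·(-288.6) = -136.9 kcal/mol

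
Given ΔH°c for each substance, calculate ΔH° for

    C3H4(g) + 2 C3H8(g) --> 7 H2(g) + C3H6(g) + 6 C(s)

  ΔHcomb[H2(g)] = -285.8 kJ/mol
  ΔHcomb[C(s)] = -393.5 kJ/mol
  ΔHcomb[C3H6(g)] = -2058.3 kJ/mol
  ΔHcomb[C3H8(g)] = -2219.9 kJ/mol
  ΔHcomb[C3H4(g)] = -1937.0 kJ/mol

With combustion enthalpies, reactants minus products:
= [1·(-1937.0) + 2·(-2219.9)] − [7·(-285.8) + 1·(-2058.3) + 6·(-393.5)]
= 43.1 kJ/mol

ΔH° = 43.1 kJ/mol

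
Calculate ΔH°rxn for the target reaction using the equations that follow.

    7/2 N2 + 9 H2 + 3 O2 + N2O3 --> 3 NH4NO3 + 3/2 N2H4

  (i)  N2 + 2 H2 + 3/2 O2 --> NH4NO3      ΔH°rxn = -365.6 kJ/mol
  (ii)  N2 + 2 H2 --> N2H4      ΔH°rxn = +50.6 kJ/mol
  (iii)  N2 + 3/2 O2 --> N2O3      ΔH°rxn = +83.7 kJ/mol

ΔH°rxn = -1104.6 kJ/mol

(i) × 3: (3)·(-365.6) = -1096.8 kJ/mol
(ii) × 3/2: (3/2)·(+50.6) = +75.9 kJ/mol
(iii) reversed: -83.7 kJ/mol
Since enthalpy is a state function, ΔH°rxn = (-1096.8) + (+75.9) + (-83.7) = -1104.6 kJ/mol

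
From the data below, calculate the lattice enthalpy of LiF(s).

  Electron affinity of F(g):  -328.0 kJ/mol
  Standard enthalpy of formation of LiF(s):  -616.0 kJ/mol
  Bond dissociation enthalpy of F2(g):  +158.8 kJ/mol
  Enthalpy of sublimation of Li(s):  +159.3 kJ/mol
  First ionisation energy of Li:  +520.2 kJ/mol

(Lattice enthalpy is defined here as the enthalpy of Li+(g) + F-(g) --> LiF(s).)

ΔHf° = 1·ΔHsub + 1·(ΣIE) + 1/2·D(F2) + 1·EA + U
-616.0 = 1·(+159.3) + 1·(+520.2) + 1/2·(+158.8) + 1·(-328.0) + U
U = -616.0 − (+430.9) = -1046.9 kJ/mol

U = -1046.9 kJ/mol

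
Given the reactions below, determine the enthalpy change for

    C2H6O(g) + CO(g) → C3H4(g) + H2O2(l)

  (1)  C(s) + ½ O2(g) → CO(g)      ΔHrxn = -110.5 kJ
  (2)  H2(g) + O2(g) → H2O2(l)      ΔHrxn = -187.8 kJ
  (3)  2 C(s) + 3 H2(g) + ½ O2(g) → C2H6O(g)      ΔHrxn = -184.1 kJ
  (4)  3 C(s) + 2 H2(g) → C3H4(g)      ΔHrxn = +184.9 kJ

(1) reversed: +110.5 kJ
(2) as written: -187.8 kJ
(3) reversed: +184.1 kJ
(4) as written: +184.9 kJ
By Hess's law, ΔHrxn = (-1)·(-110.5) + (1)·(-187.8) + (-1)·(-184.1) + (1)·(+184.9) = 291.7 kJ

ΔHrxn = 291.7 kJ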